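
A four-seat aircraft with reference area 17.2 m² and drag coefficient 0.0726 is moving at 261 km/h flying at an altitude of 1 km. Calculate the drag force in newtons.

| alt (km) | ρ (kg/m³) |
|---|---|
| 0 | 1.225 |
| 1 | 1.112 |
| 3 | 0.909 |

At 1 km, from the table: ρ = 1.112 kg/m³.
Convert speed: v = 261 km/h ÷ 3.6 = 72.5 m/s.
Dynamic pressure q = ½ρv² = ½ × 1.112 × 72.5² = 2922 Pa.
D = q·S·CD = 2922 × 17.2 × 0.0726 = 3650 N

D = 3650 N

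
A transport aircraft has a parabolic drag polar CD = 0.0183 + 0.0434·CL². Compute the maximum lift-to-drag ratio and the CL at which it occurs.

(L/D)max = 17.7, at CL = 0.649

For CD = CD0 + K·CL², (L/D)max occurs at CL* = √(CD0/K) and equals 1/(2√(K·CD0)).
(L/D)max = 1/(2√(0.0434 × 0.0183)) = 1/(2 × 0.02818) = 17.7
CL* = √(0.0183/0.0434) = 0.649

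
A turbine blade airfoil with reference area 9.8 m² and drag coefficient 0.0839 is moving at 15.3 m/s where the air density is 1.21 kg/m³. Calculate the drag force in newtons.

D = ½ρv²S·CD = ½ × 1.21 × 15.3² × 9.8 × 0.0839 = 116 N

D = 116 N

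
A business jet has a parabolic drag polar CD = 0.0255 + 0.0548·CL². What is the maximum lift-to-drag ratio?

For CD = CD0 + K·CL², (L/D)max occurs at CL* = √(CD0/K) and equals 1/(2√(K·CD0)).
(L/D)max = 1/(2√(0.0548 × 0.0255)) = 1/(2 × 0.03738) = 13.4

(L/D)max = 13.4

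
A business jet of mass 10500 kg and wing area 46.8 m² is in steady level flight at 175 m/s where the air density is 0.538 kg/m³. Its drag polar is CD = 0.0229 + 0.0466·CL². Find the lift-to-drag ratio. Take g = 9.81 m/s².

L/D = 10.2

In steady level flight, lift balances weight: W = mg = 10500 × 9.81 = 1.03×10^5 N.
q = ½ρv² = ½ × 0.538 × 175² = 8238 Pa.
Required CL = L/(qS) = 1.03×10^5/(8238·46.8) = 0.2672.
CD = 0.0229 + 0.0466 × 0.2672² = 0.02623.
L/D = CL/CD = 0.2672 / 0.02623 = 10.2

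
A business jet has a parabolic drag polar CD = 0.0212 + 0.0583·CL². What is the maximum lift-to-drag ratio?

(L/D)max = 14.2

For CD = CD0 + K·CL², (L/D)max occurs at CL* = √(CD0/K) and equals 1/(2√(K·CD0)).
(L/D)max = 1/(2√(0.0583 × 0.0212)) = 1/(2 × 0.03516) = 14.2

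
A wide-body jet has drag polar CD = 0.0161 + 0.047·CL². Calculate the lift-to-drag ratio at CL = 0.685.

L/D = 18

CD = 0.0161 + 0.047 × 0.685² = 0.03815
L/D = CL/CD = 0.685 / 0.03815 = 18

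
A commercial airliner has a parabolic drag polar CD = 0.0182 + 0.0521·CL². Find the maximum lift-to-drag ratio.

(L/D)max = 16.2

For CD = CD0 + K·CL², (L/D)max occurs at CL* = √(CD0/K) and equals 1/(2√(K·CD0)).
(L/D)max = 1/(2√(0.0521 × 0.0182)) = 1/(2 × 0.03079) = 16.2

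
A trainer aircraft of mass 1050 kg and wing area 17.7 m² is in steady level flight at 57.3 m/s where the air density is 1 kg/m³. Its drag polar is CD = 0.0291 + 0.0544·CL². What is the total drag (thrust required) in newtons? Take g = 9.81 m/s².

D = 1040 N

Level flight ⇒ L = W = m·g = 1050 × 9.81 = 10300 N.
Dynamic pressure q = 0.5 × 1 × 57.3² = 1642 Pa.
CL = W/(q·S) = 10300 / (1642 × 17.7) = 0.3545.
CD = 0.0291 + 0.0544 × 0.3545² = 0.03594.
D = q·S·CD = 1642 × 17.7 × 0.03594 = 1044 N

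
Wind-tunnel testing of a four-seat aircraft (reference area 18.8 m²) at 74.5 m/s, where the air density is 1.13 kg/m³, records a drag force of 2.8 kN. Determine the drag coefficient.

From D = ½ρv²S·CD, rearranging gives CD = 2D/(ρv²S).
CD = 2 × 2800 / (1.13 × 74.5² × 18.8) = 0.0475

CD = 0.0475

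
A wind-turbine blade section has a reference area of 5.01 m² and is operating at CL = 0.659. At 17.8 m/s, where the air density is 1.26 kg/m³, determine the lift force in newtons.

L = 659 N

L = ½ρv²S·CL = ½ × 1.26 × 17.8² × 5.01 × 0.659 = 659 N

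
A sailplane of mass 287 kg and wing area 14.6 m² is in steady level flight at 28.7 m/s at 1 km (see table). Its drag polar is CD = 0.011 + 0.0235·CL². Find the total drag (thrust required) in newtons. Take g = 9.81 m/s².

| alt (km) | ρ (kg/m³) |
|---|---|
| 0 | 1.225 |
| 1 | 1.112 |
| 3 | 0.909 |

At 1 km, from the table: ρ = 1.112 kg/m³.
Level flight ⇒ L = W = m·g = 287 × 9.81 = 2815.5 N.
q = ½ρv² = ½ × 1.112 × 28.7² = 458 Pa.
CL = W/(q·S) = 2815.5 / (458 × 14.6) = 0.4211.
CD = 0.011 + 0.0235 × 0.4211² = 0.01517.
D = q·S·CD = 458 × 14.6 × 0.01517 = 101.4 N

D = 101 N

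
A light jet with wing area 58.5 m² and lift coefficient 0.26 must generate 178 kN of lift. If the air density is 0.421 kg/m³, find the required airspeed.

L = ½ρv²S·CL ⇒ v = √(2L/(ρ·S·CL))
v = √(2 × 1.78×10^5 / (0.421 × 58.5 × 0.26)) = √55600 = 236 m/s

v = 236 m/s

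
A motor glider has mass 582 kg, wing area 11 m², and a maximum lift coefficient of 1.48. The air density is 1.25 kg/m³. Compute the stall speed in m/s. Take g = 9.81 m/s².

Stall occurs when L = W at CL,max. W = mg = 582 × 9.81 = 5709 N.
V_stall = √(2W/(ρ·S·CL,max)) = √(2 × 5709 / (1.25 × 11 × 1.48))
V_stall = √561.1 = 23.7 m/s

V_stall = 23.7 m/s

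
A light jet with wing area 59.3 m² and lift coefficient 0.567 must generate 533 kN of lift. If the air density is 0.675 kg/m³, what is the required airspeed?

v = 217 m/s

L = ½ρv²S·CL ⇒ v = √(2L/(ρ·S·CL))
v = √(2 × 5.33×10^5 / (0.675 × 59.3 × 0.567)) = √46970 = 217 m/s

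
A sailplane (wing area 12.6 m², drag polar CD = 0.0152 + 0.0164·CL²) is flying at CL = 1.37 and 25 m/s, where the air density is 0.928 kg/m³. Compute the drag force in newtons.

D = 168 N

CD = 0.0152 + 0.0164 × 1.37² = 0.04598
D = ½ρv²S·CD = ½ × 0.928 × 25² × 12.6 × 0.04598 = 168 N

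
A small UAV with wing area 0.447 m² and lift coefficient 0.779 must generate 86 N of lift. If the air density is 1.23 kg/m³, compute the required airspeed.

L = ½ρv²S·CL ⇒ v = √(2L/(ρ·S·CL))
v = √(2 × 86 / (1.23 × 0.447 × 0.779)) = √401.6 = 20 m/s

v = 20 m/s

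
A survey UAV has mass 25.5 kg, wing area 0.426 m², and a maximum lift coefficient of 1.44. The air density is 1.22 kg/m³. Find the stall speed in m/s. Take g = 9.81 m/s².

V_stall = 25.9 m/s

Weight W = mg = 25.5 × 9.81 = 250.2 N.
From L = ½ρV²S·CL,max = W: V_stall = √(2W/(ρSCL,max)) = √(2·250.2/(1.22·0.426·1.44))
V_stall = √668.5 = 25.9 m/s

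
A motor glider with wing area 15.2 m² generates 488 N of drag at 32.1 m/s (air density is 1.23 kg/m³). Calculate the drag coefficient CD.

CD = 0.0507

From D = ½ρv²S·CD, rearranging gives CD = 2D/(ρv²S).
CD = 2 × 488 / (1.23 × 32.1² × 15.2) = 0.0507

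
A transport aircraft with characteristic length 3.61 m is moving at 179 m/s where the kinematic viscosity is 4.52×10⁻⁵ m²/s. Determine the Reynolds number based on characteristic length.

Re = v·c/ν = 179 × 3.61 / (4.52×10⁻⁵) = 1.43×10^7

Re = 1.43×10^7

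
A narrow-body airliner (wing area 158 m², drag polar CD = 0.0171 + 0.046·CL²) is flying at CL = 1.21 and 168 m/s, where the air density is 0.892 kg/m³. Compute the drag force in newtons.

D = 1.68×10^5 N

CD = 0.0171 + 0.046 × 1.21² = 0.08445
D = ½ρv²S·CD = ½ × 0.892 × 168² × 158 × 0.08445 = 1.68×10^5 N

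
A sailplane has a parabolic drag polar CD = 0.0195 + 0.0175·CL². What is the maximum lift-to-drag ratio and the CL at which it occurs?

(L/D)max = 27.1, at CL = 1.06

For CD = CD0 + K·CL², (L/D)max occurs at CL* = √(CD0/K) and equals 1/(2√(K·CD0)).
(L/D)max = 1/(2√(0.0175 × 0.0195)) = 1/(2 × 0.01847) = 27.1
CL* = √(0.0195/0.0175) = 1.06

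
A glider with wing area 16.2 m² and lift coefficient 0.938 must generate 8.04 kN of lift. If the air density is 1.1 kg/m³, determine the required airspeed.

L = ½ρv²S·CL ⇒ v = √(2L/(ρ·S·CL))
v = √(2 × 8040 / (1.1 × 16.2 × 0.938)) = √962 = 31 m/s

v = 31 m/s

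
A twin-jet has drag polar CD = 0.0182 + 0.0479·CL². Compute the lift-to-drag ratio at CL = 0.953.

L/D = 15.4

CD = 0.0182 + 0.0479 × 0.953² = 0.0617
L/D = CL/CD = 0.953 / 0.0617 = 15.4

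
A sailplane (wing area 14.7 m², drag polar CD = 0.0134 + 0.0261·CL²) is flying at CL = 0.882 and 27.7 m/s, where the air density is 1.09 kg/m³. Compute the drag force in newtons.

CD = 0.0134 + 0.0261 × 0.882² = 0.0337
D = ½ρv²S·CD = ½ × 1.09 × 27.7² × 14.7 × 0.0337 = 207 N

D = 207 N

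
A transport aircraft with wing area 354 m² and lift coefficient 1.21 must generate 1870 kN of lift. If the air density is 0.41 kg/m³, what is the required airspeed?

v = 146 m/s

L = ½ρv²S·CL ⇒ v = √(2L/(ρ·S·CL))
v = √(2 × 1.87×10^6 / (0.41 × 354 × 1.21)) = √21300 = 146 m/s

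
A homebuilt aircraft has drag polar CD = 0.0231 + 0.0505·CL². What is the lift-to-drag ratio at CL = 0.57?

L/D = 14.4

CD = 0.0231 + 0.0505 × 0.57² = 0.03951
L/D = CL/CD = 0.57 / 0.03951 = 14.4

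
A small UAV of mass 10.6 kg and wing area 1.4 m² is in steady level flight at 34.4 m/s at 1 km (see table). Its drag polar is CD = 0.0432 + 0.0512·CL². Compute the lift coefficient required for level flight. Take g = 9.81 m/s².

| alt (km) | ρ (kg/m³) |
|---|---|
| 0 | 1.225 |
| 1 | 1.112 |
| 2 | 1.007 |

At 1 km, from the table: ρ = 1.112 kg/m³.
In steady level flight, lift balances weight: W = mg = 10.6 × 9.81 = 103.99 N.
Dynamic pressure q = 0.5 × 1.112 × 34.4² = 657.9 Pa.
CL = W/(q·S) = 103.99 / (657.9 × 1.4) = 0.1129.

CL = 0.113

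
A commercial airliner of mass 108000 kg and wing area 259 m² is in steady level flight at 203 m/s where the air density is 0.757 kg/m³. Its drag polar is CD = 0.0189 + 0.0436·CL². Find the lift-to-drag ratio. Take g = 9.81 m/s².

In steady level flight, lift balances weight: W = mg = 108000 × 9.81 = 1.0595×10^6 N.
q = ½ρv² = ½ × 0.757 × 203² = 15600 Pa.
CL = W/(q·S) = 1.0595×10^6 / (15600 × 259) = 0.2623.
CD = 0.0189 + 0.0436 × 0.2623² = 0.0219.
L/D = CL/CD = 0.2623 / 0.0219 = 12

L/D = 12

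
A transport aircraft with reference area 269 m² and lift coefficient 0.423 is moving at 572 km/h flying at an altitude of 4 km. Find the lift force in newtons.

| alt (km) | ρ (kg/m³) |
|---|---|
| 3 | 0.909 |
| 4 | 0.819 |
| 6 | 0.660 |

At 4 km, from the table: ρ = 0.819 kg/m³.
Convert speed: v = 572 km/h ÷ 3.6 = 158.9 m/s.
L = ½ρv²S·CL = ½ × 0.819 × 158.9² × 269 × 0.423 = 1.18×10^6 N ≈ 1180 kN

L = 1.18×10^6 N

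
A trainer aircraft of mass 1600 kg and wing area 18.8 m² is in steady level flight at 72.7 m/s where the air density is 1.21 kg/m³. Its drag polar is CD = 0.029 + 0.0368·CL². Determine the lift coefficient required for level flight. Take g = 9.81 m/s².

Weight W = mg = 1600 × 9.81 = 15696 N; in level flight L = W.
Dynamic pressure q = 0.5 × 1.21 × 72.7² = 3198 Pa.
CL = W/(q·S) = 15696 / (3198 × 18.8) = 0.2611.

CL = 0.261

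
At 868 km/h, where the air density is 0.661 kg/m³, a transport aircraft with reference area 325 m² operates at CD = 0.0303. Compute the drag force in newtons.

Convert speed: v = 868 km/h ÷ 3.6 = 241.1 m/s.
D = ½ρv²S·CD = ½ × 0.661 × 241.1² × 325 × 0.0303 = 1.89×10^5 N ≈ 189 kN

D = 1.89×10^5 N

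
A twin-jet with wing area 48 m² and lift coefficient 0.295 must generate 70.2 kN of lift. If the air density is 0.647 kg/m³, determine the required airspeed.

L = ½ρv²S·CL ⇒ v = √(2L/(ρ·S·CL))
v = √(2 × 70200 / (0.647 × 48 × 0.295)) = √15320 = 124 m/s

v = 124 m/s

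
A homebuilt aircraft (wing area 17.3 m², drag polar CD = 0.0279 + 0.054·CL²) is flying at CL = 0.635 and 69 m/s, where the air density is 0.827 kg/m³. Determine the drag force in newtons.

CD = 0.0279 + 0.054 × 0.635² = 0.04967
D = ½ρv²S·CD = ½ × 0.827 × 69² × 17.3 × 0.04967 = 1690 N

D = 1690 N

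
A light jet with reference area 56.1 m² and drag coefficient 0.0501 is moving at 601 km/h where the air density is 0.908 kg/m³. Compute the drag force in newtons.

D = 35600 N

Convert speed: v = 601 km/h ÷ 3.6 = 166.9 m/s.
Dynamic pressure q = ½ρv² = ½ × 0.908 × 166.9² = 12650 Pa.
D = q·S·CD = 12650 × 56.1 × 0.0501 = 35600 N ≈ 35.6 kN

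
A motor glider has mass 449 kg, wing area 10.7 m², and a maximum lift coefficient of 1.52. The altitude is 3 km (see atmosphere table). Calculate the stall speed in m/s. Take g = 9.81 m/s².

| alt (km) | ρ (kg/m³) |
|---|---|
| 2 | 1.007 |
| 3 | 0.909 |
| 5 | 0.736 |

At 3 km, from the table: ρ = 0.909 kg/m³.
Stall occurs when L = W at CL,max. W = mg = 449 × 9.81 = 4405 N.
From L = ½ρV²S·CL,max = W: V_stall = √(2W/(ρSCL,max)) = √(2·4405/(0.909·10.7·1.52))
V_stall = √595.9 = 24.4 m/s

V_stall = 24.4 m/s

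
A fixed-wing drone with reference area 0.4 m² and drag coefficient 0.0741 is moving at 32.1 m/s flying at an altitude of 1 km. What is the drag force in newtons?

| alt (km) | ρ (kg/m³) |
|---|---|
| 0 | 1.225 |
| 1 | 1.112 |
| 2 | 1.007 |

D = 17 N

At 1 km, from the table: ρ = 1.112 kg/m³.
Dynamic pressure q = ½ρv² = ½ × 1.112 × 32.1² = 572.9 Pa.
D = q·S·CD = 572.9 × 0.4 × 0.0741 = 17 N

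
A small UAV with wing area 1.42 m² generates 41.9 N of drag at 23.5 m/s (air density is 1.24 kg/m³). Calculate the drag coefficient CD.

From D = ½ρv²S·CD, rearranging gives CD = 2D/(ρv²S).
CD = 2 × 41.9 / (1.24 × 23.5² × 1.42) = 0.0862

CD = 0.0862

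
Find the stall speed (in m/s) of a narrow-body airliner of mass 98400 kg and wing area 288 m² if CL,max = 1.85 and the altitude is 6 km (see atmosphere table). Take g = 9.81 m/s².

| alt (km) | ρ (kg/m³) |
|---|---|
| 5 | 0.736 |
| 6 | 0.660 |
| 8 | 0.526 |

V_stall = 74.1 m/s

At 6 km, from the table: ρ = 0.660 kg/m³.
Stall occurs when L = W at CL,max. W = mg = 98400 × 9.81 = 9.653×10^5 N.
V_stall = √(2W/(ρ·S·CL,max)) = √(2 × 9.653×10^5 / (0.66 × 288 × 1.85))
V_stall = √5490 = 74.1 m/s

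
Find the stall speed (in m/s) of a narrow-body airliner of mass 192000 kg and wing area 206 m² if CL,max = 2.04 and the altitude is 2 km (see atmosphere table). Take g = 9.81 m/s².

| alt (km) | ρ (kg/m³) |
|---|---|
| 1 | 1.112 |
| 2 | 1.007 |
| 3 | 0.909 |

At 2 km, from the table: ρ = 1.007 kg/m³.
Stall occurs when L = W at CL,max. W = mg = 192000 × 9.81 = 1.884×10^6 N.
From L = ½ρV²S·CL,max = W: V_stall = √(2W/(ρSCL,max)) = √(2·1.884×10^6/(1.007·206·2.04))
V_stall = √8902 = 94.3 m/s

V_stall = 94.3 m/s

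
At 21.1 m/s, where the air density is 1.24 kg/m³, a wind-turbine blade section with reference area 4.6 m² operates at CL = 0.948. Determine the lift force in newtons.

L = ½ρv²S·CL = ½ × 1.24 × 21.1² × 4.6 × 0.948 = 1200 N

L = 1200 N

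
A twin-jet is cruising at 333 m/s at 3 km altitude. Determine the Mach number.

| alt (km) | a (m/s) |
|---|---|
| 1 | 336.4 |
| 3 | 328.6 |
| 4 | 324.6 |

M = 1.01

At 3 km, from the table: a = 328.6 m/s.
M = v/a = 333 / 328.6 = 1.01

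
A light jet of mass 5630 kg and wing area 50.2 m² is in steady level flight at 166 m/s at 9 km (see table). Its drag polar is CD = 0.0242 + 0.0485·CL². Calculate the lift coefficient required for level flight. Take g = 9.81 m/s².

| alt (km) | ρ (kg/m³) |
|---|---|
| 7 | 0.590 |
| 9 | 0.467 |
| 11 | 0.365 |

At 9 km, from the table: ρ = 0.467 kg/m³.
In steady level flight, lift balances weight: W = mg = 5630 × 9.81 = 55230 N.
Dynamic pressure q = 0.5 × 0.467 × 166² = 6434 Pa.
Required CL = L/(qS) = 55230/(6434·50.2) = 0.171.

CL = 0.171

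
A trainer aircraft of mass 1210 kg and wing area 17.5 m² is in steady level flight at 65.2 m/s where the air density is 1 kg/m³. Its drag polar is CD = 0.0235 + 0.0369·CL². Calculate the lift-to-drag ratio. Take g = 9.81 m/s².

L/D = 11.7

Weight W = mg = 1210 × 9.81 = 11870 N; in level flight L = W.
Dynamic pressure q = 0.5 × 1 × 65.2² = 2126 Pa.
CL = W/(q·S) = 11870 / (2126 × 17.5) = 0.3191.
CD = 0.0235 + 0.0369 × 0.3191² = 0.02726.
L/D = CL/CD = 0.3191 / 0.02726 = 11.7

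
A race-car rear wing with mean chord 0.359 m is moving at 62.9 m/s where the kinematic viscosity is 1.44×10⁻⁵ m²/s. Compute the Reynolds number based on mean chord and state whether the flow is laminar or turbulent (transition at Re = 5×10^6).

Re = 1.57×10^6 (laminar)

Re = v·c/ν = 62.9 × 0.359 / (1.44×10⁻⁵) = 1.57×10^6
Since 1.57×10^6 < 5×10^6, the flow is laminar.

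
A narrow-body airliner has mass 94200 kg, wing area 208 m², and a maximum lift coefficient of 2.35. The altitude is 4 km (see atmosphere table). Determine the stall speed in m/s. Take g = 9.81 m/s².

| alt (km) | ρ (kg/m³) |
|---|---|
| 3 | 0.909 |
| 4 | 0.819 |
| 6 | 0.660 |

V_stall = 67.9 m/s

At 4 km, from the table: ρ = 0.819 kg/m³.
Weight W = mg = 94200 × 9.81 = 9.241×10^5 N.
V_stall = √(2W/(ρ·S·CL,max)) = √(2 × 9.241×10^5 / (0.819 × 208 × 2.35))
V_stall = √4617 = 67.9 m/s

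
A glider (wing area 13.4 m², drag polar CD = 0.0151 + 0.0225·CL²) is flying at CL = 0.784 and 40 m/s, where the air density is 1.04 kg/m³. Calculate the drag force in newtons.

CD = 0.0151 + 0.0225 × 0.784² = 0.02893
D = ½ρv²S·CD = ½ × 1.04 × 40² × 13.4 × 0.02893 = 323 N

D = 323 N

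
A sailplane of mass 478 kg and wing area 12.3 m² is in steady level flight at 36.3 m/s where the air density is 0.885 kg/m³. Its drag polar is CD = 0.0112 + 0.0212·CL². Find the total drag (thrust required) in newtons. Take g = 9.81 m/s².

D = 145 N

In steady level flight, lift balances weight: W = mg = 478 × 9.81 = 4689.2 N.
q = ½ρv² = ½ × 0.885 × 36.3² = 583.1 Pa.
CL = W/(q·S) = 4689.2 / (583.1 × 12.3) = 0.6538.
CD = 0.0112 + 0.0212 × 0.6538² = 0.02026.
D = q·S·CD = 583.1 × 12.3 × 0.02026 = 145.3 N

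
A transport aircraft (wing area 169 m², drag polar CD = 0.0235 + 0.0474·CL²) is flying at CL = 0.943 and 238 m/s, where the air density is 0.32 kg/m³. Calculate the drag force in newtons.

CD = 0.0235 + 0.0474 × 0.943² = 0.06565
D = ½ρv²S·CD = ½ × 0.32 × 238² × 169 × 0.06565 = 1.01×10^5 N

D = 1.01×10^5 N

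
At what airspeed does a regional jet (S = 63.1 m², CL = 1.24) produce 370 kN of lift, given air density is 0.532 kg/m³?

L = ½ρv²S·CL ⇒ v = √(2L/(ρ·S·CL))
v = √(2 × 3.7×10^5 / (0.532 × 63.1 × 1.24)) = √17780 = 133 m/s

v = 133 m/s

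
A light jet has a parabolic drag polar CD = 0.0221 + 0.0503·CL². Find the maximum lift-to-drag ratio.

For CD = CD0 + K·CL², (L/D)max occurs at CL* = √(CD0/K) and equals 1/(2√(K·CD0)).
(L/D)max = 1/(2√(0.0503 × 0.0221)) = 1/(2 × 0.03334) = 15

(L/D)max = 15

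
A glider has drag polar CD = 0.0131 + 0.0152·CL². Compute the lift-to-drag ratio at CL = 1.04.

CD = 0.0131 + 0.0152 × 1.04² = 0.02954
L/D = CL/CD = 1.04 / 0.02954 = 35.2

L/D = 35.2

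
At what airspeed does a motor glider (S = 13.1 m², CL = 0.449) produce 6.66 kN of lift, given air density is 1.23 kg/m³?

L = ½ρv²S·CL ⇒ v = √(2L/(ρ·S·CL))
v = √(2 × 6660 / (1.23 × 13.1 × 0.449)) = √1841 = 42.9 m/s

v = 42.9 m/s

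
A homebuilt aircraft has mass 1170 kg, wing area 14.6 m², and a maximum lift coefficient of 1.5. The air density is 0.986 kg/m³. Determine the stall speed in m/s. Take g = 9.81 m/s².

Stall occurs when L = W at CL,max. W = mg = 1170 × 9.81 = 11480 N.
From L = ½ρV²S·CL,max = W: V_stall = √(2W/(ρSCL,max)) = √(2·11480/(0.986·14.6·1.5))
V_stall = √1063 = 32.6 m/s

V_stall = 32.6 m/s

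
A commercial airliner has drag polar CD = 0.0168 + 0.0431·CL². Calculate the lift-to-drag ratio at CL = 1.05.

CD = 0.0168 + 0.0431 × 1.05² = 0.06432
L/D = CL/CD = 1.05 / 0.06432 = 16.3

L/D = 16.3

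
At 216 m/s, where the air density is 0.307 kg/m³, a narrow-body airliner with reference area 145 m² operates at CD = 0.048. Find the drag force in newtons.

D = 49800 N

D = ½ρv²S·CD = ½ × 0.307 × 216² × 145 × 0.048 = 49800 N ≈ 49.8 kN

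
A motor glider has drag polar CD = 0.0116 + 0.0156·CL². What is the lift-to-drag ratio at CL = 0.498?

L/D = 32.2

CD = 0.0116 + 0.0156 × 0.498² = 0.01547
L/D = CL/CD = 0.498 / 0.01547 = 32.2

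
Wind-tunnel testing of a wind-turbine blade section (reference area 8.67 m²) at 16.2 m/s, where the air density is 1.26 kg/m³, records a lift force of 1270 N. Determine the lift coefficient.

CL = 0.886

From L = ½ρv²S·CL, rearranging gives CL = 2L/(ρv²S).
CL = 2 × 1270 / (1.26 × 16.2² × 8.67) = 0.886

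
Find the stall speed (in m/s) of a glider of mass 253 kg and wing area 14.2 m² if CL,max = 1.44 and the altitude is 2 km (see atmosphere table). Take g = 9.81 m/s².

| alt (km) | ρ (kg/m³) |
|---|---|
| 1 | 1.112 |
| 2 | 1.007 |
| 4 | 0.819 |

At 2 km, from the table: ρ = 1.007 kg/m³.
At stall, lift equals weight: L = W = m·g = 253 × 9.81 = 2482 N.
V_stall = √(2W/(ρ·S·CL,max)) = √(2 × 2482 / (1.007 × 14.2 × 1.44))
V_stall = √241.1 = 15.5 m/s

V_stall = 15.5 m/s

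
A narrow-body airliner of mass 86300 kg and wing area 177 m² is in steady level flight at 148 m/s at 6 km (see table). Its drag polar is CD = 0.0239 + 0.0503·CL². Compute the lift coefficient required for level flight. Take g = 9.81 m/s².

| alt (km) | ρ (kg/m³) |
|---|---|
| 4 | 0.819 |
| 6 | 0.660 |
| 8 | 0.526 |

At 6 km, from the table: ρ = 0.660 kg/m³.
Level flight ⇒ L = W = m·g = 86300 × 9.81 = 8.466×10^5 N.
q = ½ρv² = ½ × 0.66 × 148² = 7228 Pa.
CL = W/(q·S) = 8.466×10^5 / (7228 × 177) = 0.6617.

CL = 0.662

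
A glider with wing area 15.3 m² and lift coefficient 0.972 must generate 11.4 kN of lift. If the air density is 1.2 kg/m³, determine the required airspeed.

v = 35.7 m/s

L = ½ρv²S·CL ⇒ v = √(2L/(ρ·S·CL))
v = √(2 × 11400 / (1.2 × 15.3 × 0.972)) = √1278 = 35.7 m/s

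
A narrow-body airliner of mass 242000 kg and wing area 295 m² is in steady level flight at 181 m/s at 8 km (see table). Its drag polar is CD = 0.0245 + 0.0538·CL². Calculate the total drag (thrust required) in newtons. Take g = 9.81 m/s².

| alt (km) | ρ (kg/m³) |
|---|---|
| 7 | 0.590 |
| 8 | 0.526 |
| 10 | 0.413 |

At 8 km, from the table: ρ = 0.526 kg/m³.
Level flight ⇒ L = W = m·g = 242000 × 9.81 = 2.374×10^6 N.
q = ½ρv² = ½ × 0.526 × 181² = 8616 Pa.
CL = W/(q·S) = 2.374×10^6 / (8616 × 295) = 0.934.
CD = 0.0245 + 0.0538 × 0.934² = 0.07143.
D = q·S·CD = 8616 × 295 × 0.07143 = 1.816×10^5 N

D = 1.82×10^5 N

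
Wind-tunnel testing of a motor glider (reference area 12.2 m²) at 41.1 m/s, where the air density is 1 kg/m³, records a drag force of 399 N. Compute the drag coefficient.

From D = ½ρv²S·CD, rearranging gives CD = 2D/(ρv²S).
CD = 2 × 399 / (1 × 41.1² × 12.2) = 0.0387

CD = 0.0387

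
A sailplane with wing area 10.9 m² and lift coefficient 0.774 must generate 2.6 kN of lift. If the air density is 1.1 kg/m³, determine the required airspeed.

L = ½ρv²S·CL ⇒ v = √(2L/(ρ·S·CL))
v = √(2 × 2600 / (1.1 × 10.9 × 0.774)) = √560.3 = 23.7 m/s

v = 23.7 m/s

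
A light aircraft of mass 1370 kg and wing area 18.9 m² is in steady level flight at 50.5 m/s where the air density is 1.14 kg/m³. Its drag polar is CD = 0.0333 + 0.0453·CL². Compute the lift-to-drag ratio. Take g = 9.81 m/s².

In steady level flight, lift balances weight: W = mg = 1370 × 9.81 = 13440 N.
Dynamic pressure q = 0.5 × 1.14 × 50.5² = 1454 Pa.
CL = 2W/(ρv²S) = 2×13440/(1.14×50.5²×18.9) = 0.4892.
CD = 0.0333 + 0.0453 × 0.4892² = 0.04414.
L/D = CL/CD = 0.4892 / 0.04414 = 11.1

L/D = 11.1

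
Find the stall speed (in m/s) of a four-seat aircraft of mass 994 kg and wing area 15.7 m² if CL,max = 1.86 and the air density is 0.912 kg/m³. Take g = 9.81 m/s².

Weight W = mg = 994 × 9.81 = 9751 N.
V_stall = √(2W/(ρ·S·CL,max)) = √(2 × 9751 / (0.912 × 15.7 × 1.86))
V_stall = √732.3 = 27.1 m/s

V_stall = 27.1 m/s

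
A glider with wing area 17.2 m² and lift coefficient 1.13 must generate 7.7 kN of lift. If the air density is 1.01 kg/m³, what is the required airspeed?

L = ½ρv²S·CL ⇒ v = √(2L/(ρ·S·CL))
v = √(2 × 7700 / (1.01 × 17.2 × 1.13)) = √784.5 = 28 m/s

v = 28 m/s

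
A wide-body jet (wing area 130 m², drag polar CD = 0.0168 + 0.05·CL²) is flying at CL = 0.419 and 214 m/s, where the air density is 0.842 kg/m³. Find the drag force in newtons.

D = 64100 N

CD = 0.0168 + 0.05 × 0.419² = 0.02558
D = ½ρv²S·CD = ½ × 0.842 × 214² × 130 × 0.02558 = 64100 N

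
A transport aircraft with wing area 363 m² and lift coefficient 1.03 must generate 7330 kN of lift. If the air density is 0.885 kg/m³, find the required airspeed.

v = 210 m/s

L = ½ρv²S·CL ⇒ v = √(2L/(ρ·S·CL))
v = √(2 × 7.33×10^6 / (0.885 × 363 × 1.03)) = √44300 = 210 m/s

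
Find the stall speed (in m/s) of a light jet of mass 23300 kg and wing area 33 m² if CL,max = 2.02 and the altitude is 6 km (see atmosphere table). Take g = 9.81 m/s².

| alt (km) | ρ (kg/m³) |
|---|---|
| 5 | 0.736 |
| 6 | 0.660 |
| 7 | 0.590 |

V_stall = 102 m/s

At 6 km, from the table: ρ = 0.660 kg/m³.
Weight W = mg = 23300 × 9.81 = 2.286×10^5 N.
From L = ½ρV²S·CL,max = W: V_stall = √(2W/(ρSCL,max)) = √(2·2.286×10^5/(0.66·33·2.02))
V_stall = √10390 = 102 m/s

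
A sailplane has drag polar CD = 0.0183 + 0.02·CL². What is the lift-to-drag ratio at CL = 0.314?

L/D = 15.5

CD = 0.0183 + 0.02 × 0.314² = 0.02027
L/D = CL/CD = 0.314 / 0.02027 = 15.5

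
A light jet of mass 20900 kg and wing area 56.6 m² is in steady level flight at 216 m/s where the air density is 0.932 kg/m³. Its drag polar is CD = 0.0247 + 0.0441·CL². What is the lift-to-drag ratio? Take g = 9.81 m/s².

L/D = 6.43

Level flight ⇒ L = W = m·g = 20900 × 9.81 = 2.0503×10^5 N.
q = ½ρv² = ½ × 0.932 × 216² = 21740 Pa.
CL = W/(q·S) = 2.0503×10^5 / (21740 × 56.6) = 0.1666.
CD = 0.0247 + 0.0441 × 0.1666² = 0.02592.
L/D = CL/CD = 0.1666 / 0.02592 = 6.43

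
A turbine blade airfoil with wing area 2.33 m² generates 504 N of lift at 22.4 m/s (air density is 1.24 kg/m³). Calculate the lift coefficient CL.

From L = ½ρv²S·CL, rearranging gives CL = 2L/(ρv²S).
CL = 2 × 504 / (1.24 × 22.4² × 2.33) = 0.695

CL = 0.695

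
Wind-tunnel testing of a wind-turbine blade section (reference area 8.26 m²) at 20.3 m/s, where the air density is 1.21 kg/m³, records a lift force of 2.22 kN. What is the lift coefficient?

From L = ½ρv²S·CL, rearranging gives CL = 2L/(ρv²S).
CL = 2 × 2220 / (1.21 × 20.3² × 8.26) = 1.08

CL = 1.08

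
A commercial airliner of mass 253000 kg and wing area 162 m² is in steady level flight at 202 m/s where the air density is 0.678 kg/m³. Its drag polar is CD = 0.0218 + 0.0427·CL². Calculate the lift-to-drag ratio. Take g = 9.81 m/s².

In steady level flight, lift balances weight: W = mg = 253000 × 9.81 = 2.4819×10^6 N.
q = ½ρv² = ½ × 0.678 × 202² = 13830 Pa.
CL = 2W/(ρv²S) = 2×2.4819×10^6/(0.678×202²×162) = 1.108.
CD = 0.0218 + 0.0427 × 1.108² = 0.07418.
L/D = CL/CD = 1.108 / 0.07418 = 14.9

L/D = 14.9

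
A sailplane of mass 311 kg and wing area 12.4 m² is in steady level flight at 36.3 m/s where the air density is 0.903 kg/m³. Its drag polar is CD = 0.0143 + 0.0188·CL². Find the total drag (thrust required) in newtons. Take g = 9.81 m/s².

Level flight ⇒ L = W = m·g = 311 × 9.81 = 3050.9 N.
q = ½ρv² = ½ × 0.903 × 36.3² = 594.9 Pa.
Required CL = L/(qS) = 3050.9/(594.9·12.4) = 0.4136.
CD = 0.0143 + 0.0188 × 0.4136² = 0.01752.
D = q·S·CD = 594.9 × 12.4 × 0.01752 = 129.2 N

D = 129 N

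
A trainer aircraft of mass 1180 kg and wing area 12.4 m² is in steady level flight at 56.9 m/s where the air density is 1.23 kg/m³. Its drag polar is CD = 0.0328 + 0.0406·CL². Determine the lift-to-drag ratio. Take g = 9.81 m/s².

L/D = 11.2

In steady level flight, lift balances weight: W = mg = 1180 × 9.81 = 11576 N.
Dynamic pressure q = 0.5 × 1.23 × 56.9² = 1991 Pa.
CL = 2W/(ρv²S) = 2×11576/(1.23×56.9²×12.4) = 0.4688.
CD = 0.0328 + 0.0406 × 0.4688² = 0.04172.
L/D = CL/CD = 0.4688 / 0.04172 = 11.2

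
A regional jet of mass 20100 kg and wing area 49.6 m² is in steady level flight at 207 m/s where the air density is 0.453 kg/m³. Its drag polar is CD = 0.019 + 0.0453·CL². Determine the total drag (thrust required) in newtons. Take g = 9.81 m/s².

D = 12800 N

Weight W = mg = 20100 × 9.81 = 1.9718×10^5 N; in level flight L = W.
Dynamic pressure q = 0.5 × 0.453 × 207² = 9705 Pa.
Required CL = L/(qS) = 1.9718×10^5/(9705·49.6) = 0.4096.
CD = 0.019 + 0.0453 × 0.4096² = 0.0266.
D = q·S·CD = 9705 × 49.6 × 0.0266 = 12810 N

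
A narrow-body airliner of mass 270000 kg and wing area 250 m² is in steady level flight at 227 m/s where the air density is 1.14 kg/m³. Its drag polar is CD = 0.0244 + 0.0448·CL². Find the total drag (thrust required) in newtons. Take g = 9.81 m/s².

Weight W = mg = 270000 × 9.81 = 2.6487×10^6 N; in level flight L = W.
q = ½ρv² = ½ × 1.14 × 227² = 29370 Pa.
CL = 2W/(ρv²S) = 2×2.6487×10^6/(1.14×227²×250) = 0.3607.
CD = 0.0244 + 0.0448 × 0.3607² = 0.03023.
D = q·S·CD = 29370 × 250 × 0.03023 = 2.22×10^5 N

D = 2.22×10^5 N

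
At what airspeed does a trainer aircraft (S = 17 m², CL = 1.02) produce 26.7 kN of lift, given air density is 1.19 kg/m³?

v = 50.9 m/s

L = ½ρv²S·CL ⇒ v = √(2L/(ρ·S·CL))
v = √(2 × 26700 / (1.19 × 17 × 1.02)) = √2588 = 50.9 m/s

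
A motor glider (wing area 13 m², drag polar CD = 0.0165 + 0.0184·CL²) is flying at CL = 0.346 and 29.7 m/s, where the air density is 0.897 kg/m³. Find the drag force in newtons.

CD = 0.0165 + 0.0184 × 0.346² = 0.0187
D = ½ρv²S·CD = ½ × 0.897 × 29.7² × 13 × 0.0187 = 96.2 N

D = 96.2 N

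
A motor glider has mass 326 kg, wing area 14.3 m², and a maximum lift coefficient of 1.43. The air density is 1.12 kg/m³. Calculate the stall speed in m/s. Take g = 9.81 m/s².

V_stall = 16.7 m/s

At stall, lift equals weight: L = W = m·g = 326 × 9.81 = 3198 N.
V_stall = √(2W/(ρ·S·CL,max)) = √(2 × 3198 / (1.12 × 14.3 × 1.43))
V_stall = √279.3 = 16.7 m/s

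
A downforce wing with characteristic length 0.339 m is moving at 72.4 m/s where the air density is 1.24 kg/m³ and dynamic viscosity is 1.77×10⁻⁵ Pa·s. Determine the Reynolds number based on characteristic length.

Re = 1.72×10^6

Re = ρ·v·c/μ = 1.24 × 72.4 × 0.339 / (1.77×10⁻⁵) = 1.72×10^6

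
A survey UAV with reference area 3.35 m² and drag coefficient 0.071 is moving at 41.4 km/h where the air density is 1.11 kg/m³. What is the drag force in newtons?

D = 17.5 N

Convert speed: v = 41.4 km/h ÷ 3.6 = 11.5 m/s.
Dynamic pressure q = ½ρv² = ½ × 1.11 × 11.5² = 73.4 Pa.
D = q·S·CD = 73.4 × 3.35 × 0.071 = 17.5 N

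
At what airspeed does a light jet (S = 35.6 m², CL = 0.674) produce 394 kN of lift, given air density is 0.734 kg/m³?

v = 212 m/s

L = ½ρv²S·CL ⇒ v = √(2L/(ρ·S·CL))
v = √(2 × 3.94×10^5 / (0.734 × 35.6 × 0.674)) = √44740 = 212 m/s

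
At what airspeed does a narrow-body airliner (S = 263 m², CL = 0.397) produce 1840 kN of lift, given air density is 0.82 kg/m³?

v = 207 m/s

L = ½ρv²S·CL ⇒ v = √(2L/(ρ·S·CL))
v = √(2 × 1.84×10^6 / (0.82 × 263 × 0.397)) = √42980 = 207 m/s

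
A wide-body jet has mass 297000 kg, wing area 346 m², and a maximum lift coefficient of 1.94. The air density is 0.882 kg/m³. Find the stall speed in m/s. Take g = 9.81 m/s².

V_stall = 99.2 m/s

At stall, lift equals weight: L = W = m·g = 297000 × 9.81 = 2.914×10^6 N.
V_stall = √(2W/(ρ·S·CL,max)) = √(2 × 2.914×10^6 / (0.882 × 346 × 1.94))
V_stall = √9843 = 99.2 m/s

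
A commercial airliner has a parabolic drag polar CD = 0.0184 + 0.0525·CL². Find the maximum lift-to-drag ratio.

For CD = CD0 + K·CL², (L/D)max occurs at CL* = √(CD0/K) and equals 1/(2√(K·CD0)).
(L/D)max = 1/(2√(0.0525 × 0.0184)) = 1/(2 × 0.03108) = 16.1

(L/D)max = 16.1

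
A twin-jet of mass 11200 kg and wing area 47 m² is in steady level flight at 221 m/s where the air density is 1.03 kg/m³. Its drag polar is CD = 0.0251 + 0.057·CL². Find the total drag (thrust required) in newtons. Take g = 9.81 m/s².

Level flight ⇒ L = W = m·g = 11200 × 9.81 = 1.0987×10^5 N.
q = ½ρv² = ½ × 1.03 × 221² = 25150 Pa.
CL = W/(q·S) = 1.0987×10^5 / (25150 × 47) = 0.09294.
CD = 0.0251 + 0.057 × 0.09294² = 0.02559.
D = q·S·CD = 25150 × 47 × 0.02559 = 30260 N

D = 30300 N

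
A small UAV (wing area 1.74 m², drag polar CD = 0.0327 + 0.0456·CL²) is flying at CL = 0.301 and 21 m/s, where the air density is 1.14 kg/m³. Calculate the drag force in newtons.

CD = 0.0327 + 0.0456 × 0.301² = 0.03683
D = ½ρv²S·CD = ½ × 1.14 × 21² × 1.74 × 0.03683 = 16.1 N

D = 16.1 N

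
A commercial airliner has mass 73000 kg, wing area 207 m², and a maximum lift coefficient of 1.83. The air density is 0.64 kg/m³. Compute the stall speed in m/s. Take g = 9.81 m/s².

Stall occurs when L = W at CL,max. W = mg = 73000 × 9.81 = 7.161×10^5 N.
V_stall = √(2W/(ρ·S·CL,max)) = √(2 × 7.161×10^5 / (0.64 × 207 × 1.83))
V_stall = √5908 = 76.9 m/s

V_stall = 76.9 m/s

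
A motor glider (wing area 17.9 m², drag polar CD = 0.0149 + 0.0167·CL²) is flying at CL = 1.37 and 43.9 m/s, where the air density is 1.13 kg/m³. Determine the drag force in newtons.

CD = 0.0149 + 0.0167 × 1.37² = 0.04624
D = ½ρv²S·CD = ½ × 1.13 × 43.9² × 17.9 × 0.04624 = 901 N

D = 901 N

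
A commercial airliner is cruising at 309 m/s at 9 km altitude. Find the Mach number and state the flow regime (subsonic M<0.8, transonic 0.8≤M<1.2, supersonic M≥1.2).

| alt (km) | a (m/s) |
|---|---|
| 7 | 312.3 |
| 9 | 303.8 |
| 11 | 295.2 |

At 9 km, from the table: a = 303.8 m/s.
M = v/a = 309 / 303.8 = 1.02
M = 1.02 → transonic.

M = 1.02 (transonic)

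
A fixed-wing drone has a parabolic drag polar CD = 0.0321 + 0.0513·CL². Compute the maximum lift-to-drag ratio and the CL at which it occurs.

For CD = CD0 + K·CL², (L/D)max occurs at CL* = √(CD0/K) and equals 1/(2√(K·CD0)).
(L/D)max = 1/(2√(0.0513 × 0.0321)) = 1/(2 × 0.04058) = 12.3
CL* = √(0.0321/0.0513) = 0.791

(L/D)max = 12.3, at CL = 0.791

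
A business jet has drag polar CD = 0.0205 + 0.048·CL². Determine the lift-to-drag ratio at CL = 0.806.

L/D = 15.6

CD = 0.0205 + 0.048 × 0.806² = 0.05168
L/D = CL/CD = 0.806 / 0.05168 = 15.6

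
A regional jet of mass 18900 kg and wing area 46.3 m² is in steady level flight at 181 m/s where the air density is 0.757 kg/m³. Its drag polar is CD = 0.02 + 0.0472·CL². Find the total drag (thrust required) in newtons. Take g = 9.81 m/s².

D = 14300 N

Level flight ⇒ L = W = m·g = 18900 × 9.81 = 1.8541×10^5 N.
Dynamic pressure q = 0.5 × 0.757 × 181² = 12400 Pa.
CL = W/(q·S) = 1.8541×10^5 / (12400 × 46.3) = 0.3229.
CD = 0.02 + 0.0472 × 0.3229² = 0.02492.
D = q·S·CD = 12400 × 46.3 × 0.02492 = 14310 N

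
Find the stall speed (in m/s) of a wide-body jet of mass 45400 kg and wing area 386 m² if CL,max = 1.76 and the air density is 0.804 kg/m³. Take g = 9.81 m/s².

Weight W = mg = 45400 × 9.81 = 4.454×10^5 N.
V_stall = √(2W/(ρ·S·CL,max)) = √(2 × 4.454×10^5 / (0.804 × 386 × 1.76))
V_stall = √1631 = 40.4 m/s

V_stall = 40.4 m/s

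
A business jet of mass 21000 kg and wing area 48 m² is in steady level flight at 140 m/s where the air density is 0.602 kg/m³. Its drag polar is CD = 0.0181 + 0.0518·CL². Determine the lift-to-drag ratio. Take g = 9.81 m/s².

L/D = 16

Level flight ⇒ L = W = m·g = 21000 × 9.81 = 2.0601×10^5 N.
Dynamic pressure q = 0.5 × 0.602 × 140² = 5900 Pa.
Required CL = L/(qS) = 2.0601×10^5/(5900·48) = 0.7275.
CD = 0.0181 + 0.0518 × 0.7275² = 0.04551.
L/D = CL/CD = 0.7275 / 0.04551 = 16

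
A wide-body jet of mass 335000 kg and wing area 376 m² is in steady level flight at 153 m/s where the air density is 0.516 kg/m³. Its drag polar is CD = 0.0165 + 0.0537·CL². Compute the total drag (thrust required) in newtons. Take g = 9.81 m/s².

D = 2.93×10^5 N

In steady level flight, lift balances weight: W = mg = 335000 × 9.81 = 3.2864×10^6 N.
q = ½ρv² = ½ × 0.516 × 153² = 6040 Pa.
CL = 2W/(ρv²S) = 2×3.2864×10^6/(0.516×153²×376) = 1.447.
CD = 0.0165 + 0.0537 × 1.447² = 0.129.
D = q·S·CD = 6040 × 376 × 0.129 = 2.929×10^5 N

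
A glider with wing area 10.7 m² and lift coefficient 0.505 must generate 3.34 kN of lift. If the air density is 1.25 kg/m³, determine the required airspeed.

L = ½ρv²S·CL ⇒ v = √(2L/(ρ·S·CL))
v = √(2 × 3340 / (1.25 × 10.7 × 0.505)) = √989 = 31.4 m/s

v = 31.4 m/s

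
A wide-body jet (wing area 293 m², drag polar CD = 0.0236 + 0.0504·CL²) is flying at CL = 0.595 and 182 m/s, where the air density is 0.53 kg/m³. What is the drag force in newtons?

D = 1.07×10^5 N

CD = 0.0236 + 0.0504 × 0.595² = 0.04144
D = ½ρv²S·CD = ½ × 0.53 × 182² × 293 × 0.04144 = 1.07×10^5 N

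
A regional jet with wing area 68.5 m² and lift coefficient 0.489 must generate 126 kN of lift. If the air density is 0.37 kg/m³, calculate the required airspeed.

v = 143 m/s

L = ½ρv²S·CL ⇒ v = √(2L/(ρ·S·CL))
v = √(2 × 1.26×10^5 / (0.37 × 68.5 × 0.489)) = √20330 = 143 m/s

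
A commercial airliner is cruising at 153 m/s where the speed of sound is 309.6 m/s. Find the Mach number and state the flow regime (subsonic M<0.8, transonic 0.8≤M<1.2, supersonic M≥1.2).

M = 0.494 (subsonic)

M = v/a = 153 / 309.6 = 0.494
M = 0.494 → subsonic.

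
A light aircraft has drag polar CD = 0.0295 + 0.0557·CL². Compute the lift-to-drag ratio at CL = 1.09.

CD = 0.0295 + 0.0557 × 1.09² = 0.09568
L/D = CL/CD = 1.09 / 0.09568 = 11.4

L/D = 11.4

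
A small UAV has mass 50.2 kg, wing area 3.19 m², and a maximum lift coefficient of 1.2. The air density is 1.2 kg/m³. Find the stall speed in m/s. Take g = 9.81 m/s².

V_stall = 14.6 m/s

Weight W = mg = 50.2 × 9.81 = 492.5 N.
V_stall = √(2W/(ρ·S·CL,max)) = √(2 × 492.5 / (1.2 × 3.19 × 1.2))
V_stall = √214.4 = 14.6 m/s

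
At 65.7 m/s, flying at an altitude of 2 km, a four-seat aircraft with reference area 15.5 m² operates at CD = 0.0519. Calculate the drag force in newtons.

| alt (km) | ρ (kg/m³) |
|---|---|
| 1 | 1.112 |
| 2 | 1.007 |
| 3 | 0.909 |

D = 1750 N

At 2 km, from the table: ρ = 1.007 kg/m³.
D = ½ρv²S·CD = ½ × 1.007 × 65.7² × 15.5 × 0.0519 = 1750 N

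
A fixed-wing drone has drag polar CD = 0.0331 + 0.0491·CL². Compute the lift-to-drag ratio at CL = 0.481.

L/D = 10.8

CD = 0.0331 + 0.0491 × 0.481² = 0.04446
L/D = CL/CD = 0.481 / 0.04446 = 10.8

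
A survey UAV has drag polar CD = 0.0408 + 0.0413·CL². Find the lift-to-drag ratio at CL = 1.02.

L/D = 12.2

CD = 0.0408 + 0.0413 × 1.02² = 0.08377
L/D = CL/CD = 1.02 / 0.08377 = 12.2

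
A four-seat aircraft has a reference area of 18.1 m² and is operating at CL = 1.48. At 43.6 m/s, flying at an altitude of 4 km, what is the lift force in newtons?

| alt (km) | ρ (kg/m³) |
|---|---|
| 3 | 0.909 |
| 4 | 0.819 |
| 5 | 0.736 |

L = 20900 N

At 4 km, from the table: ρ = 0.819 kg/m³.
L = ½ρv²S·CL = ½ × 0.819 × 43.6² × 18.1 × 1.48 = 20900 N ≈ 20.9 kN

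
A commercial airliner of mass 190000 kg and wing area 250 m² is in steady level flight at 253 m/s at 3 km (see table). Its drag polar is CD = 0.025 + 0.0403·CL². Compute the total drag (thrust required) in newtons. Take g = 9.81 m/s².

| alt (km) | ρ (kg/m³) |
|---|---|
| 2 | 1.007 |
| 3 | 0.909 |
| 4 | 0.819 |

D = 2.01×10^5 N

At 3 km, from the table: ρ = 0.909 kg/m³.
Level flight ⇒ L = W = m·g = 190000 × 9.81 = 1.8639×10^6 N.
q = ½ρv² = ½ × 0.909 × 253² = 29090 Pa.
CL = W/(q·S) = 1.8639×10^6 / (29090 × 250) = 0.2563.
CD = 0.025 + 0.0403 × 0.2563² = 0.02765.
D = q·S·CD = 29090 × 250 × 0.02765 = 2.011×10^5 N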